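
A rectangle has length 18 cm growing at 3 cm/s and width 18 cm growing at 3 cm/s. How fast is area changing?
108 cm²/s

A = lw
dA/dt = w·dl/dt + l·dw/dt = 18·3 + 18·3 = 108 cm²/s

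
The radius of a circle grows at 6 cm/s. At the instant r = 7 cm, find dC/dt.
12π cm/s

C = 2πr
dC/dt = 2π · dr/dt = 2π · 6 = 12π cm/s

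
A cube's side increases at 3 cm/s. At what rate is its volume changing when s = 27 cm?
6561 cm³/s

V = s³
dV/dt = 3s² · ds/dt = 3·27²·3 = 6561 cm³/s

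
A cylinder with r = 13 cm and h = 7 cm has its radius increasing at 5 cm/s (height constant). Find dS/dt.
330π cm²/s

S = 2πrh + 2πr² (lateral + bases)
dS/dt = (2πh + 4πr)·dr/dt = (2π·7 + 4π·13)·5
= 330π cm²/s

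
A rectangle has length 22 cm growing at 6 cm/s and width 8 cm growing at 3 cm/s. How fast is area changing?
114 cm²/s

A = lw
dA/dt = w·dl/dt + l·dw/dt = 8·6 + 22·3 = 114 cm²/s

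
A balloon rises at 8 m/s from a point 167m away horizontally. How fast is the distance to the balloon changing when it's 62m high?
496√31733/31733 ≈ 2.784 m/s

z² = 167² + y²
z = √(167² + 62²) = √31733
dz/dt = y/z · dy/dt = 62/√31733 · 8 = 496√31733/31733 ≈ 2.784 m/s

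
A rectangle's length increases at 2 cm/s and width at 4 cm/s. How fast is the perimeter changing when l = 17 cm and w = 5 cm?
12 cm/s

P = 2(l + w)
dP/dt = 2(dl/dt + dw/dt) = 2(2 + 4) = 12 cm/s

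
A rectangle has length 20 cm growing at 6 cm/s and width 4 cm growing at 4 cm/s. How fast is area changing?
104 cm²/s

A = lw
dA/dt = w·dl/dt + l·dw/dt = 4·6 + 20·4 = 104 cm²/s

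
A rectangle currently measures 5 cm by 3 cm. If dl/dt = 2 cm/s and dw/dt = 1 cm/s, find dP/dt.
6 cm/s

P = 2(l + w)
dP/dt = 2(dl/dt + dw/dt) = 2(2 + 1) = 6 cm/s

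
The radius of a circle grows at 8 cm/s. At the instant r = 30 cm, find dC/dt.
16π cm/s

C = 2πr
dC/dt = 2π · dr/dt = 2π · 8 = 16π cm/s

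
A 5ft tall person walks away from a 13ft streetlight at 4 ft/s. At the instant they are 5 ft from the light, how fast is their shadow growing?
5/2 ft/s

By similar triangles: 13/(x+s) = 5/s
Solving: s = 5x/8
ds/dt = 5/8 · dx/dt = 5/8 · 4 = 5/2 ft/s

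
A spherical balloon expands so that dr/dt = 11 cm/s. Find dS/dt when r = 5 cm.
440π cm²/s

S = 4πr²
dS/dt = dS/dr · dr/dt = 8πr · 11
At r = 5: dS/dt = 440π cm²/s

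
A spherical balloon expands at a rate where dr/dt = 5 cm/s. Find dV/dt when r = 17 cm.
5780π cm³/s

V = (4/3)πr³
dV/dt = dV/dr · dr/dt = 4πr² · 5
At r = 17: dV/dt = 5780π cm³/s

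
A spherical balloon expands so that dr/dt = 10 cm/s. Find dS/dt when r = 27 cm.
2160π cm²/s

S = 4πr²
dS/dt = dS/dr · dr/dt = 8πr · 10
At r = 27: dS/dt = 2160π cm²/s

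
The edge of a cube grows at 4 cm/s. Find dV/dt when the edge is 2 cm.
48 cm³/s

V = s³
dV/dt = 3s² · ds/dt = 3·2²·4 = 48 cm³/s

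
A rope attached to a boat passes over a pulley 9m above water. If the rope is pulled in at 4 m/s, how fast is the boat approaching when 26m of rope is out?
104√595/595 ≈ 4.264 m/s

rope² = x² + 9²
x = √(26² - 9²) = √595
dx/dt = (rope/x) · d(rope)/dt = (26/√595) · (-4) = -104√595/595 m/s
The boat approaches at 104√595/595 ≈ 4.264 m/s.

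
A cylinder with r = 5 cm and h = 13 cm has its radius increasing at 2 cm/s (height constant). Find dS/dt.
92π cm²/s

S = 2πrh + 2πr² (lateral + bases)
dS/dt = (2πh + 4πr)·dr/dt = (2π·13 + 4π·5)·2
= 92π cm²/s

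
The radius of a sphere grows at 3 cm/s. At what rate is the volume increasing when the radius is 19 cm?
4332π cm³/s

V = (4/3)πr³
dV/dt = dV/dr · dr/dt = 4πr² · 3
At r = 19: dV/dt = 4332π cm³/s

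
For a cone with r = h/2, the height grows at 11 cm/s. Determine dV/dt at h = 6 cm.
99π cm³/s

V = (1/3)π(h/2)²h = πh³/12
dV/dt = πh²/4 · 11
At h = 6: dV/dt = 99π cm³/s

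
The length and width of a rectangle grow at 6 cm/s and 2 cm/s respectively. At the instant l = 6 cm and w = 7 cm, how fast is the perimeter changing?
16 cm/s

P = 2(l + w)
dP/dt = 2(dl/dt + dw/dt) = 2(6 + 2) = 16 cm/s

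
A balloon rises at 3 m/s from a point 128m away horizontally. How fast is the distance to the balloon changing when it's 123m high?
369√31513/31513 ≈ 2.079 m/s

z² = 128² + y²
z = √(128² + 123²) = √31513
dz/dt = y/z · dy/dt = 123/√31513 · 3 = 369√31513/31513 ≈ 2.079 m/s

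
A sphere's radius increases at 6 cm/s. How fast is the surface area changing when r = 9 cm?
432π cm²/s

S = 4πr²
dS/dt = dS/dr · dr/dt = 8πr · 6
At r = 9: dS/dt = 432π cm²/s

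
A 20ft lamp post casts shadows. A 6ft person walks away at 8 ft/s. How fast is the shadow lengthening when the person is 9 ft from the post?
24/7 ft/s

By similar triangles: 20/(x+s) = 6/s
Solving: s = 6x/14
ds/dt = 6/14 · dx/dt = 3/7 · 8 = 24/7 ft/s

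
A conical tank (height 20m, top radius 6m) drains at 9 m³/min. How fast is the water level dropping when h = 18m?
25/(81π) ≈ 0.09824 m/min

r/h = 6/20, so r = (3/10)h
V = (1/3)πr²h = (1/3)π((3/10)h)²h = (3/100)πh³
dV/dh = (9/100)πh²
dh/dt = (dV/dt)/(dV/dh) = -9/((9/100)π·18²) = -25/(81π) m/min
The level is dropping at 25/(81π) ≈ 0.09824 m/min.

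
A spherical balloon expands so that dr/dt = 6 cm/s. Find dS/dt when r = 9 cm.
432π cm²/s

S = 4πr²
dS/dt = dS/dr · dr/dt = 8πr · 6
At r = 9: dS/dt = 432π cm²/s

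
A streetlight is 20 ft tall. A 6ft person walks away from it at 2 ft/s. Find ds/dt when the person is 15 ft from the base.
6/7 ft/s

By similar triangles: 20/(x+s) = 6/s
Solving: s = 6x/14
ds/dt = 6/14 · dx/dt = 3/7 · 2 = 6/7 ft/s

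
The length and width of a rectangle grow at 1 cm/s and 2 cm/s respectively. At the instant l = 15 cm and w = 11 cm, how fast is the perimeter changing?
6 cm/s

P = 2(l + w)
dP/dt = 2(dl/dt + dw/dt) = 2(1 + 2) = 6 cm/s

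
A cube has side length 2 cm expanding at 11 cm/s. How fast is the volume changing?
132 cm³/s

V = s³
dV/dt = 3s² · ds/dt = 3·2²·11 = 132 cm³/s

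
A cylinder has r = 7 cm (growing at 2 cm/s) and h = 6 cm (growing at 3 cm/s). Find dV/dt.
315π cm³/s

V = πr²h
dV/dt = 2πrh·dr/dt + πr²·dh/dt
= 2π(7)(6)(2) + π(7)²(3)
= 315π cm³/s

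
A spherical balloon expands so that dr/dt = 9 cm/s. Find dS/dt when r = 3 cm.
216π cm²/s

S = 4πr²
dS/dt = dS/dr · dr/dt = 8πr · 9
At r = 3: dS/dt = 216π cm²/s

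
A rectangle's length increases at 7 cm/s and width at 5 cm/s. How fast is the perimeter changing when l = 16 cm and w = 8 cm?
24 cm/s

P = 2(l + w)
dP/dt = 2(dl/dt + dw/dt) = 2(7 + 5) = 24 cm/s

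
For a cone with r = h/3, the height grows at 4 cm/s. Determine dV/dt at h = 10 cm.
400π/9 cm³/s

V = (1/3)π(h/3)²h = πh³/27
dV/dt = πh²/9 · 4
At h = 10: dV/dt = 400π/9 cm³/s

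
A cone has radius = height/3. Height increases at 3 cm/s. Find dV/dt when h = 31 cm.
961π/3 cm³/s

V = (1/3)π(h/3)²h = πh³/27
dV/dt = πh²/9 · 3
At h = 31: dV/dt = 961π/3 cm³/s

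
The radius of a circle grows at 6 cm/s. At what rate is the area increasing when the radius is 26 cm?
312π cm²/s

A = πr²
dA/dt = 2πr · dr/dt = 2π(26)(6) = 312π cm²/s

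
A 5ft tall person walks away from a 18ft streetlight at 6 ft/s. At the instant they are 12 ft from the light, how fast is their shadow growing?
30/13 ft/s

By similar triangles: 18/(x+s) = 5/s
Solving: s = 5x/13
ds/dt = 5/13 · dx/dt = 5/13 · 6 = 30/13 ft/s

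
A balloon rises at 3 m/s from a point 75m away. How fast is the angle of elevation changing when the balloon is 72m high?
0.020816 rad/s

tan(θ) = y/75
sec²(θ) · dθ/dt = (1/75) · dy/dt
dθ/dt = cos²(θ)/75 · 3 = 75/(75² + 72²) · 3
dθ/dt = 0.020816 rad/s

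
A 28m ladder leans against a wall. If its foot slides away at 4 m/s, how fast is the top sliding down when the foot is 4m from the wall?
√3/3 ≈ 0.5774 m/s

x² + y² = 28²
2x·dx/dt + 2y·dy/dt = 0
dy/dt = -x/y · dx/dt = -4/(16√3) · 4 = -√3/3 m/s
The top is descending at √3/3 ≈ 0.5774 m/s.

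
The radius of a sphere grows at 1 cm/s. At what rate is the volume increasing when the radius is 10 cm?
400π cm³/s

V = (4/3)πr³
dV/dt = dV/dr · dr/dt = 4πr² · 1
At r = 10: dV/dt = 400π cm³/s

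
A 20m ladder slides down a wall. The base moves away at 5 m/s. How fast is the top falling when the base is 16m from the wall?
20/3 ≈ 6.667 m/s

x² + y² = 20²
2x·dx/dt + 2y·dy/dt = 0
dy/dt = -x/y · dx/dt = -16/12 · 5 = -20/3 m/s
The top is descending at 20/3 ≈ 6.667 m/s.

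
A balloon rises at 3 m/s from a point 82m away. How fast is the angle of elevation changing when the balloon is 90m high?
0.016595 rad/s

tan(θ) = y/82
sec²(θ) · dθ/dt = (1/82) · dy/dt
dθ/dt = cos²(θ)/82 · 3 = 82/(82² + 90²) · 3
dθ/dt = 0.016595 rad/s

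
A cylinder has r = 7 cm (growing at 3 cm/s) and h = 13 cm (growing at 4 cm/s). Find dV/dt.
742π cm³/s

V = πr²h
dV/dt = 2πrh·dr/dt + πr²·dh/dt
= 2π(7)(13)(3) + π(7)²(4)
= 742π cm³/s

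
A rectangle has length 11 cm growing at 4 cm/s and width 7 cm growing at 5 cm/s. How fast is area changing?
83 cm²/s

A = lw
dA/dt = w·dl/dt + l·dw/dt = 7·4 + 11·5 = 83 cm²/s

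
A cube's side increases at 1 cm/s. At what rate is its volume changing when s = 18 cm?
972 cm³/s

V = s³
dV/dt = 3s² · ds/dt = 3·18²·1 = 972 cm³/s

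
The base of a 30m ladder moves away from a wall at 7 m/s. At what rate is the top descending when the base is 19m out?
19√11/11 ≈ 5.729 m/s

x² + y² = 30²
2x·dx/dt + 2y·dy/dt = 0
dy/dt = -x/y · dx/dt = -19/(7√11) · 7 = -19√11/11 m/s
The top is descending at 19√11/11 ≈ 5.729 m/s.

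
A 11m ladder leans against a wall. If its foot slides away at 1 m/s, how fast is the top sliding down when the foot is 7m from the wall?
7√2/12 ≈ 0.825 m/s

x² + y² = 11²
2x·dx/dt + 2y·dy/dt = 0
dy/dt = -x/y · dx/dt = -7/(6√2) · 1 = -7√2/12 m/s
The top is descending at 7√2/12 ≈ 0.825 m/s.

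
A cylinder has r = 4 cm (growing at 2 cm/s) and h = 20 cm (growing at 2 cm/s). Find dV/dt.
352π cm³/s

V = πr²h
dV/dt = 2πrh·dr/dt + πr²·dh/dt
= 2π(4)(20)(2) + π(4)²(2)
= 352π cm³/s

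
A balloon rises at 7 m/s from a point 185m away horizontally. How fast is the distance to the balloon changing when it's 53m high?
371√37034/37034 ≈ 1.928 m/s

z² = 185² + y²
z = √(185² + 53²) = √37034
dz/dt = y/z · dy/dt = 53/√37034 · 7 = 371√37034/37034 ≈ 1.928 m/s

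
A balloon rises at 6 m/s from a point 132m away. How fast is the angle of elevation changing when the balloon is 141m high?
0.02123 rad/s

tan(θ) = y/132
sec²(θ) · dθ/dt = (1/132) · dy/dt
dθ/dt = cos²(θ)/132 · 6 = 132/(132² + 141²) · 6
dθ/dt = 0.02123 rad/s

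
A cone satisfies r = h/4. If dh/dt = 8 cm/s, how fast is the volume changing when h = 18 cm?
162π cm³/s

V = (1/3)π(h/4)²h = πh³/48
dV/dt = πh²/16 · 8
At h = 18: dV/dt = 162π cm³/s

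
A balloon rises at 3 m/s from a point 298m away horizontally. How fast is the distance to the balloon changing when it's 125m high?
375√104429/104429 ≈ 1.16 m/s

z² = 298² + y²
z = √(298² + 125²) = √104429
dz/dt = y/z · dy/dt = 125/√104429 · 3 = 375√104429/104429 ≈ 1.16 m/s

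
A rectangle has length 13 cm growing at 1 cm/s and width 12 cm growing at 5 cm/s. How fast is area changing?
77 cm²/s

A = lw
dA/dt = w·dl/dt + l·dw/dt = 12·1 + 13·5 = 77 cm²/s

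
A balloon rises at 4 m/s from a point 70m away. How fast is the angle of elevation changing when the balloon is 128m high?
0.013155 rad/s

tan(θ) = y/70
sec²(θ) · dθ/dt = (1/70) · dy/dt
dθ/dt = cos²(θ)/70 · 4 = 70/(70² + 128²) · 4
dθ/dt = 0.013155 rad/s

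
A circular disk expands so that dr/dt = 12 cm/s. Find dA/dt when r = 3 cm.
72π cm²/s

A = πr²
dA/dt = 2πr · dr/dt = 2π(3)(12) = 72π cm²/s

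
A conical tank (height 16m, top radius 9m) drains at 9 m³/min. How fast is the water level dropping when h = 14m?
64/(441π) ≈ 0.04619 m/min

r/h = 9/16, so r = (9/16)h
V = (1/3)πr²h = (1/3)π((9/16)h)²h = (27/256)πh³
dV/dh = (81/256)πh²
dh/dt = (dV/dt)/(dV/dh) = -9/((81/256)π·14²) = -64/(441π) m/min
The level is dropping at 64/(441π) ≈ 0.04619 m/min.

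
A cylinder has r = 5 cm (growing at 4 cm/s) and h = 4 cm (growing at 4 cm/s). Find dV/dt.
260π cm³/s

V = πr²h
dV/dt = 2πrh·dr/dt + πr²·dh/dt
= 2π(5)(4)(4) + π(5)²(4)
= 260π cm³/s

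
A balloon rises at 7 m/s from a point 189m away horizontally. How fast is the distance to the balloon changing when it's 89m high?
623√43642/43642 ≈ 2.982 m/s

z² = 189² + y²
z = √(189² + 89²) = √43642
dz/dt = y/z · dy/dt = 89/√43642 · 7 = 623√43642/43642 ≈ 2.982 m/s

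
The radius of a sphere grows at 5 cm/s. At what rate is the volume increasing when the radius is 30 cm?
18000π cm³/s

V = (4/3)πr³
dV/dt = dV/dr · dr/dt = 4πr² · 5
At r = 30: dV/dt = 18000π cm³/s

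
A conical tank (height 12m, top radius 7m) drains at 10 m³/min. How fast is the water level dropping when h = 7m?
1440/(2401π) ≈ 0.1909 m/min

r/h = 7/12, so r = (7/12)h
V = (1/3)πr²h = (1/3)π((7/12)h)²h = (49/432)πh³
dV/dh = (49/144)πh²
dh/dt = (dV/dt)/(dV/dh) = -10/((49/144)π·7²) = -1440/(2401π) m/min
The level is dropping at 1440/(2401π) ≈ 0.1909 m/min.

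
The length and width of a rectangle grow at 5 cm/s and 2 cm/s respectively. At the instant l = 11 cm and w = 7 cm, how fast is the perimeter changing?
14 cm/s

P = 2(l + w)
dP/dt = 2(dl/dt + dw/dt) = 2(5 + 2) = 14 cm/s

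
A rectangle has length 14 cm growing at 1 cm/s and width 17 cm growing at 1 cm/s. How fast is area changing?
31 cm²/s

A = lw
dA/dt = w·dl/dt + l·dw/dt = 17·1 + 14·1 = 31 cm²/s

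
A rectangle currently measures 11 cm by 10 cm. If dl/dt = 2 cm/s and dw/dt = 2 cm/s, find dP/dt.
8 cm/s

P = 2(l + w)
dP/dt = 2(dl/dt + dw/dt) = 2(2 + 2) = 8 cm/s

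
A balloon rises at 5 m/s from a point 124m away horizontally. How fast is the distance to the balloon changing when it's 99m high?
495√25177/25177 ≈ 3.12 m/s

z² = 124² + y²
z = √(124² + 99²) = √25177
dz/dt = y/z · dy/dt = 99/√25177 · 5 = 495√25177/25177 ≈ 3.12 m/s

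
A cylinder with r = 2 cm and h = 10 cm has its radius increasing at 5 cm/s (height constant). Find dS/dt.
140π cm²/s

S = 2πrh + 2πr² (lateral + bases)
dS/dt = (2πh + 4πr)·dr/dt = (2π·10 + 4π·2)·5
= 140π cm²/s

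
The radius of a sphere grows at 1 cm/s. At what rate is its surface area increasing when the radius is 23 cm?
184π cm²/s

S = 4πr²
dS/dt = dS/dr · dr/dt = 8πr · 1
At r = 23: dS/dt = 184π cm²/s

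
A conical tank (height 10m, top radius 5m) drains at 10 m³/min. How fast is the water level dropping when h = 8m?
5/(8π) ≈ 0.1989 m/min

r/h = 5/10, so r = (1/2)h
V = (1/3)πr²h = (1/3)π((1/2)h)²h = (1/12)πh³
dV/dh = (1/4)πh²
dh/dt = (dV/dt)/(dV/dh) = -10/((1/4)π·8²) = -5/(8π) m/min
The level is dropping at 5/(8π) ≈ 0.1989 m/min.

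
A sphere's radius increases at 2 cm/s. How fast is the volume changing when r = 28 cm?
6272π cm³/s

V = (4/3)πr³
dV/dt = dV/dr · dr/dt = 4πr² · 2
At r = 28: dV/dt = 6272π cm³/s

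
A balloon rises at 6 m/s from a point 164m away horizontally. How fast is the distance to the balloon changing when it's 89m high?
534√34817/34817 ≈ 2.862 m/s

z² = 164² + y²
z = √(164² + 89²) = √34817
dz/dt = y/z · dy/dt = 89/√34817 · 6 = 534√34817/34817 ≈ 2.862 m/s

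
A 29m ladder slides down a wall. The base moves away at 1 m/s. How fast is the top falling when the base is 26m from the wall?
26√165/165 ≈ 2.024 m/s

x² + y² = 29²
2x·dx/dt + 2y·dy/dt = 0
dy/dt = -x/y · dx/dt = -26/√165 · 1 = -26√165/165 m/s
The top is descending at 26√165/165 ≈ 2.024 m/s.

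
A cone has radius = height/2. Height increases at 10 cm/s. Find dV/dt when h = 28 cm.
1960π cm³/s

V = (1/3)π(h/2)²h = πh³/12
dV/dt = πh²/4 · 10
At h = 28: dV/dt = 1960π cm³/s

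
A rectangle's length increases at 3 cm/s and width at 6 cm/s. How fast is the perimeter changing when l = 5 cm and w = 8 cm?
18 cm/s

P = 2(l + w)
dP/dt = 2(dl/dt + dw/dt) = 2(3 + 6) = 18 cm/s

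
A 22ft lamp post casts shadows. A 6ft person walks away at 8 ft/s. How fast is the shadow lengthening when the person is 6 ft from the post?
3 ft/s

By similar triangles: 22/(x+s) = 6/s
Solving: s = 6x/16
ds/dt = 6/16 · dx/dt = 3/8 · 8 = 3 ft/s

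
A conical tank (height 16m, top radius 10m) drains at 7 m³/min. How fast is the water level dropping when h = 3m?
448/(225π) ≈ 0.6338 m/min

r/h = 10/16, so r = (5/8)h
V = (1/3)πr²h = (1/3)π((5/8)h)²h = (25/192)πh³
dV/dh = (25/64)πh²
dh/dt = (dV/dt)/(dV/dh) = -7/((25/64)π·3²) = -448/(225π) m/min
The level is dropping at 448/(225π) ≈ 0.6338 m/min.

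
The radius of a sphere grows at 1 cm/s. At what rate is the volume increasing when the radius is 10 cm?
400π cm³/s

V = (4/3)πr³
dV/dt = dV/dr · dr/dt = 4πr² · 1
At r = 10: dV/dt = 400π cm³/s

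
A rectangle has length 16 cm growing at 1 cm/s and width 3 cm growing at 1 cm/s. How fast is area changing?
19 cm²/s

A = lw
dA/dt = w·dl/dt + l·dw/dt = 3·1 + 16·1 = 19 cm²/s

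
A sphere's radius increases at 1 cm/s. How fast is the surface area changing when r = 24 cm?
192π cm²/s

S = 4πr²
dS/dt = dS/dr · dr/dt = 8πr · 1
At r = 24: dS/dt = 192π cm²/s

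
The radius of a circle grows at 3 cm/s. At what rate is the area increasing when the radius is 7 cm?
42π cm²/s

A = πr²
dA/dt = 2πr · dr/dt = 2π(7)(3) = 42π cm²/s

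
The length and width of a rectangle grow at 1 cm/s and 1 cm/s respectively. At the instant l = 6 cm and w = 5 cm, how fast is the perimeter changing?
4 cm/s

P = 2(l + w)
dP/dt = 2(dl/dt + dw/dt) = 2(1 + 1) = 4 cm/s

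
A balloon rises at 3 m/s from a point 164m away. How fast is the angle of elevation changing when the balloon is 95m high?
0.013697 rad/s

tan(θ) = y/164
sec²(θ) · dθ/dt = (1/164) · dy/dt
dθ/dt = cos²(θ)/164 · 3 = 164/(164² + 95²) · 3
dθ/dt = 0.013697 rad/s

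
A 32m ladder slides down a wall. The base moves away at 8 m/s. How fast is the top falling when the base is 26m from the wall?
104√87/87 ≈ 11.15 m/s

x² + y² = 32²
2x·dx/dt + 2y·dy/dt = 0
dy/dt = -x/y · dx/dt = -26/(2√87) · 8 = -104√87/87 m/s
The top is descending at 104√87/87 ≈ 11.15 m/s.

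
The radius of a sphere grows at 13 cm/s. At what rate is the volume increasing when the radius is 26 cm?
35152π cm³/s

V = (4/3)πr³
dV/dt = dV/dr · dr/dt = 4πr² · 13
At r = 26: dV/dt = 35152π cm³/s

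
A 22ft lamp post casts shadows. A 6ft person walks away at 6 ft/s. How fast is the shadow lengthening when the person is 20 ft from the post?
9/4 ft/s

By similar triangles: 22/(x+s) = 6/s
Solving: s = 6x/16
ds/dt = 6/16 · dx/dt = 3/8 · 6 = 9/4 ft/s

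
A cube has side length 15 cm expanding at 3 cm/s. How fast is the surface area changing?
540 cm²/s

A = 6s²
dA/dt = 12s · ds/dt = 12·15·3 = 540 cm²/s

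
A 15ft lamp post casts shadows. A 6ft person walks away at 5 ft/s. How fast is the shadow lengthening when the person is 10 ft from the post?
10/3 ft/s

By similar triangles: 15/(x+s) = 6/s
Solving: s = 6x/9
ds/dt = 6/9 · dx/dt = 2/3 · 5 = 10/3 ft/s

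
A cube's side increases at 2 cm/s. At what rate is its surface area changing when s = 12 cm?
288 cm²/s

A = 6s²
dA/dt = 12s · ds/dt = 12·12·2 = 288 cm²/s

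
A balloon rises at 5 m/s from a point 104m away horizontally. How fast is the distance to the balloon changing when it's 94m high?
235√17/289 ≈ 3.353 m/s

z² = 104² + y²
z = √(104² + 94²) = 34√17
dz/dt = y/z · dy/dt = 94/(34√17) · 5 = 235√17/289 ≈ 3.353 m/s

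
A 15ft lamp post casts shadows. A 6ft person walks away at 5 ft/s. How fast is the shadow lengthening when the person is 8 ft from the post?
10/3 ft/s

By similar triangles: 15/(x+s) = 6/s
Solving: s = 6x/9
ds/dt = 6/9 · dx/dt = 2/3 · 5 = 10/3 ft/s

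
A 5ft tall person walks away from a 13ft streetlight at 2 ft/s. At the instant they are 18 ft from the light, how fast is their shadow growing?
5/4 ft/s

By similar triangles: 13/(x+s) = 5/s
Solving: s = 5x/8
ds/dt = 5/8 · dx/dt = 5/8 · 2 = 5/4 ft/s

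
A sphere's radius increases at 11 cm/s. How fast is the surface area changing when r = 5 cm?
440π cm²/s

S = 4πr²
dS/dt = dS/dr · dr/dt = 8πr · 11
At r = 5: dS/dt = 440π cm²/s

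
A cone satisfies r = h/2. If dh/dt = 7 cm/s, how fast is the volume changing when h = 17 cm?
2023π/4 cm³/s

V = (1/3)π(h/2)²h = πh³/12
dV/dt = πh²/4 · 7
At h = 17: dV/dt = 2023π/4 cm³/s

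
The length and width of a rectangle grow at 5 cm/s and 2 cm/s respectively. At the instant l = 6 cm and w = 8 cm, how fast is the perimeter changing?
14 cm/s

P = 2(l + w)
dP/dt = 2(dl/dt + dw/dt) = 2(5 + 2) = 14 cm/s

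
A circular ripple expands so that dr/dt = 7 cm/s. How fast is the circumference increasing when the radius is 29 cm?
14π cm/s

C = 2πr
dC/dt = 2π · dr/dt = 2π · 7 = 14π cm/s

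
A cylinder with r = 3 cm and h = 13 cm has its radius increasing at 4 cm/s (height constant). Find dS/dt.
152π cm²/s

S = 2πrh + 2πr² (lateral + bases)
dS/dt = (2πh + 4πr)·dr/dt = (2π·13 + 4π·3)·4
= 152π cm²/s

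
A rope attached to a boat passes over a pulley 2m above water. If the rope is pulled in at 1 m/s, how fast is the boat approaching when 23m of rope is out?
23√21/105 ≈ 1.004 m/s

rope² = x² + 2²
x = √(23² - 2²) = 5√21
dx/dt = (rope/x) · d(rope)/dt = (23/(5√21)) · (-1) = -23√21/105 m/s
The boat approaches at 23√21/105 ≈ 1.004 m/s.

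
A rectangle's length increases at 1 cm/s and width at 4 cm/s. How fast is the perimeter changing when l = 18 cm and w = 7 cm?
10 cm/s

P = 2(l + w)
dP/dt = 2(dl/dt + dw/dt) = 2(1 + 4) = 10 cm/s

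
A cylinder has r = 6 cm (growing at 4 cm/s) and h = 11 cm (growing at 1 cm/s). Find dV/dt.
564π cm³/s

V = πr²h
dV/dt = 2πrh·dr/dt + πr²·dh/dt
= 2π(6)(11)(4) + π(6)²(1)
= 564π cm³/s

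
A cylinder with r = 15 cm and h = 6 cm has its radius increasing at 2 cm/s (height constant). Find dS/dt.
144π cm²/s

S = 2πrh + 2πr² (lateral + bases)
dS/dt = (2πh + 4πr)·dr/dt = (2π·6 + 4π·15)·2
= 144π cm²/s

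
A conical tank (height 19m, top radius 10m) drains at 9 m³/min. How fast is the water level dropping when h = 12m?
361/(1600π) ≈ 0.07182 m/min

r/h = 10/19, so r = (10/19)h
V = (1/3)πr²h = (1/3)π((10/19)h)²h = (100/1083)πh³
dV/dh = (100/361)πh²
dh/dt = (dV/dt)/(dV/dh) = -9/((100/361)π·12²) = -361/(1600π) m/min
The level is dropping at 361/(1600π) ≈ 0.07182 m/min.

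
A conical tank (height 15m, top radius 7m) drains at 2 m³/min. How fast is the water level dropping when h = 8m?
225/(1568π) ≈ 0.04568 m/min

r/h = 7/15, so r = (7/15)h
V = (1/3)πr²h = (1/3)π((7/15)h)²h = (49/675)πh³
dV/dh = (49/225)πh²
dh/dt = (dV/dt)/(dV/dh) = -2/((49/225)π·8²) = -225/(1568π) m/min
The level is dropping at 225/(1568π) ≈ 0.04568 m/min.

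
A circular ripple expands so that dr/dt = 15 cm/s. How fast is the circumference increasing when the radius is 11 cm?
30π cm/s

C = 2πr
dC/dt = 2π · dr/dt = 2π · 15 = 30π cm/s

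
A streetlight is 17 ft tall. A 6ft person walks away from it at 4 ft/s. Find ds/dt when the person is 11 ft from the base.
24/11 ft/s

By similar triangles: 17/(x+s) = 6/s
Solving: s = 6x/11
ds/dt = 6/11 · dx/dt = 6/11 · 4 = 24/11 ft/s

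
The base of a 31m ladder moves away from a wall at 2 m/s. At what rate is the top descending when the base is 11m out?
11√210/210 ≈ 0.7591 m/s

x² + y² = 31²
2x·dx/dt + 2y·dy/dt = 0
dy/dt = -x/y · dx/dt = -11/(2√210) · 2 = -11√210/210 m/s
The top is descending at 11√210/210 ≈ 0.7591 m/s.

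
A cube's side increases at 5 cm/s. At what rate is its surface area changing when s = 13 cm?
780 cm²/s

A = 6s²
dA/dt = 12s · ds/dt = 12·13·5 = 780 cm²/s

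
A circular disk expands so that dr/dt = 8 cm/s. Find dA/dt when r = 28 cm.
448π cm²/s

A = πr²
dA/dt = 2πr · dr/dt = 2π(28)(8) = 448π cm²/s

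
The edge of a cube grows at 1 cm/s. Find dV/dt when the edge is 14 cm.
588 cm³/s

V = s³
dV/dt = 3s² · ds/dt = 3·14²·1 = 588 cm³/s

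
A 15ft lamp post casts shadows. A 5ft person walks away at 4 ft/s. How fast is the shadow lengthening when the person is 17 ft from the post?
2 ft/s

By similar triangles: 15/(x+s) = 5/s
Solving: s = 5x/10
ds/dt = 5/10 · dx/dt = 1/2 · 4 = 2 ft/s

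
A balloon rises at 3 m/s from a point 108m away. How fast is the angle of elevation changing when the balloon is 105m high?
0.01428 rad/s

tan(θ) = y/108
sec²(θ) · dθ/dt = (1/108) · dy/dt
dθ/dt = cos²(θ)/108 · 3 = 108/(108² + 105²) · 3
dθ/dt = 0.01428 rad/s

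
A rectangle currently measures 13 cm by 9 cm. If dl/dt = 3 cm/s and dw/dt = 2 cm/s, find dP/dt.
10 cm/s

P = 2(l + w)
dP/dt = 2(dl/dt + dw/dt) = 2(3 + 2) = 10 cm/s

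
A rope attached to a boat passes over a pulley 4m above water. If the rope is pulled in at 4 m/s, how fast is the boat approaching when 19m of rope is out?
76√345/345 ≈ 4.092 m/s

rope² = x² + 4²
x = √(19² - 4²) = √345
dx/dt = (rope/x) · d(rope)/dt = (19/√345) · (-4) = -76√345/345 m/s
The boat approaches at 76√345/345 ≈ 4.092 m/s.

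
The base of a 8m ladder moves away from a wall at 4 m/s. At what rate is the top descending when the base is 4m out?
4√3/3 ≈ 2.309 m/s

x² + y² = 8²
2x·dx/dt + 2y·dy/dt = 0
dy/dt = -x/y · dx/dt = -4/(4√3) · 4 = -4√3/3 m/s
The top is descending at 4√3/3 ≈ 2.309 m/s.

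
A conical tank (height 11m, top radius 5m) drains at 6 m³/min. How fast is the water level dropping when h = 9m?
242/(675π) ≈ 0.1141 m/min

r/h = 5/11, so r = (5/11)h
V = (1/3)πr²h = (1/3)π((5/11)h)²h = (25/363)πh³
dV/dh = (25/121)πh²
dh/dt = (dV/dt)/(dV/dh) = -6/((25/121)π·9²) = -242/(675π) m/min
The level is dropping at 242/(675π) ≈ 0.1141 m/min.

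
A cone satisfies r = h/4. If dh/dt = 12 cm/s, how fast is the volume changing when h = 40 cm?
1200π cm³/s

V = (1/3)π(h/4)²h = πh³/48
dV/dt = πh²/16 · 12
At h = 40: dV/dt = 1200π cm³/s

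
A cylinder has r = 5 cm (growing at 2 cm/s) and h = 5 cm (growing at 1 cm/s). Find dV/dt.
125π cm³/s

V = πr²h
dV/dt = 2πrh·dr/dt + πr²·dh/dt
= 2π(5)(5)(2) + π(5)²(1)
= 125π cm³/s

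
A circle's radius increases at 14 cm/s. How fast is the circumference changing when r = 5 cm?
28π cm/s

C = 2πr
dC/dt = 2π · dr/dt = 2π · 14 = 28π cm/s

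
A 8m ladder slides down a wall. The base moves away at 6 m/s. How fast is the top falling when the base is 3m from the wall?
18√55/55 ≈ 2.427 m/s

x² + y² = 8²
2x·dx/dt + 2y·dy/dt = 0
dy/dt = -x/y · dx/dt = -3/√55 · 6 = -18√55/55 m/s
The top is descending at 18√55/55 ≈ 2.427 m/s.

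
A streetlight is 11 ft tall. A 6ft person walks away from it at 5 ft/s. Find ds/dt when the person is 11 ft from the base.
6 ft/s

By similar triangles: 11/(x+s) = 6/s
Solving: s = 6x/5
ds/dt = 6/5 · dx/dt = 6/5 · 5 = 6 ft/s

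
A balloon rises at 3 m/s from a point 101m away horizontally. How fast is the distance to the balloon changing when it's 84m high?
252√17257/17257 ≈ 1.918 m/s

z² = 101² + y²
z = √(101² + 84²) = √17257
dz/dt = y/z · dy/dt = 84/√17257 · 3 = 252√17257/17257 ≈ 1.918 m/s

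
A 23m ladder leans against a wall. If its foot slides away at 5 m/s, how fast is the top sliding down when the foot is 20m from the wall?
100√129/129 ≈ 8.805 m/s

x² + y² = 23²
2x·dx/dt + 2y·dy/dt = 0
dy/dt = -x/y · dx/dt = -20/√129 · 5 = -100√129/129 m/s
The top is descending at 100√129/129 ≈ 8.805 m/s.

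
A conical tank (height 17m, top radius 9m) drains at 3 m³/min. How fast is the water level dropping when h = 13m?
289/(4563π) ≈ 0.02016 m/min

r/h = 9/17, so r = (9/17)h
V = (1/3)πr²h = (1/3)π((9/17)h)²h = (27/289)πh³
dV/dh = (81/289)πh²
dh/dt = (dV/dt)/(dV/dh) = -3/((81/289)π·13²) = -289/(4563π) m/min
The level is dropping at 289/(4563π) ≈ 0.02016 m/min.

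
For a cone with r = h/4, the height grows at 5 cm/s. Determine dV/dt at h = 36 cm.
405π cm³/s

V = (1/3)π(h/4)²h = πh³/48
dV/dt = πh²/16 · 5
At h = 36: dV/dt = 405π cm³/s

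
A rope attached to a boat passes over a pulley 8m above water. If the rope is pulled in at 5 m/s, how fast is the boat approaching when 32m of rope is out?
4√15/3 ≈ 5.164 m/s

rope² = x² + 8²
x = √(32² - 8²) = 8√15
dx/dt = (rope/x) · d(rope)/dt = (32/(8√15)) · (-5) = -4√15/3 m/s
The boat approaches at 4√15/3 ≈ 5.164 m/s.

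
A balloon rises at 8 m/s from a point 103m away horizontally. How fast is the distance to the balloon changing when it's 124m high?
992√25985/25985 ≈ 6.154 m/s

z² = 103² + y²
z = √(103² + 124²) = √25985
dz/dt = y/z · dy/dt = 124/√25985 · 8 = 992√25985/25985 ≈ 6.154 m/s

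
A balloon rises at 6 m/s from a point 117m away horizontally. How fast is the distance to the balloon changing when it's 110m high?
660√25789/25789 ≈ 4.11 m/s

z² = 117² + y²
z = √(117² + 110²) = √25789
dz/dt = y/z · dy/dt = 110/√25789 · 6 = 660√25789/25789 ≈ 4.11 m/s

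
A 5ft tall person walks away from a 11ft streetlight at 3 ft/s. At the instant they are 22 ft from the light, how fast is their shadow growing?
5/2 ft/s

By similar triangles: 11/(x+s) = 5/s
Solving: s = 5x/6
ds/dt = 5/6 · dx/dt = 5/6 · 3 = 5/2 ft/s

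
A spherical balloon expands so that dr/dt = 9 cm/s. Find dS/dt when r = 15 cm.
1080π cm²/s

S = 4πr²
dS/dt = dS/dr · dr/dt = 8πr · 9
At r = 15: dS/dt = 1080π cm²/s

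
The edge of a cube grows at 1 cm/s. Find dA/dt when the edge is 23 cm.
276 cm²/s

A = 6s²
dA/dt = 12s · ds/dt = 12·23·1 = 276 cm²/s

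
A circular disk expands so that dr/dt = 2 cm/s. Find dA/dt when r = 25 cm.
100π cm²/s

A = πr²
dA/dt = 2πr · dr/dt = 2π(25)(2) = 100π cm²/s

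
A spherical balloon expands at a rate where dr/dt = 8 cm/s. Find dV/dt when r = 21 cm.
14112π cm³/s

V = (4/3)πr³
dV/dt = dV/dr · dr/dt = 4πr² · 8
At r = 21: dV/dt = 14112π cm³/s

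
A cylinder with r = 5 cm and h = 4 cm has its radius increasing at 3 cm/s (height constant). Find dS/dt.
84π cm²/s

S = 2πrh + 2πr² (lateral + bases)
dS/dt = (2πh + 4πr)·dr/dt = (2π·4 + 4π·5)·3
= 84π cm²/s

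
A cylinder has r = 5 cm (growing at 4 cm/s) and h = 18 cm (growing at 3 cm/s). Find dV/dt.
795π cm³/s

V = πr²h
dV/dt = 2πrh·dr/dt + πr²·dh/dt
= 2π(5)(18)(4) + π(5)²(3)
= 795π cm³/s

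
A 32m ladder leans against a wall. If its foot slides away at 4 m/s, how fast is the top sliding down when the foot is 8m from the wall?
4√15/15 ≈ 1.033 m/s

x² + y² = 32²
2x·dx/dt + 2y·dy/dt = 0
dy/dt = -x/y · dx/dt = -8/(8√15) · 4 = -4√15/15 m/s
The top is descending at 4√15/15 ≈ 1.033 m/s.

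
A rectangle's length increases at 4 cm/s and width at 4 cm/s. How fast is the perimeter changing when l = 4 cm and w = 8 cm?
16 cm/s

P = 2(l + w)
dP/dt = 2(dl/dt + dw/dt) = 2(4 + 4) = 16 cm/s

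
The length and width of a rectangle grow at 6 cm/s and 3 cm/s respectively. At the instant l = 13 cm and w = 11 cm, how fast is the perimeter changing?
18 cm/s

P = 2(l + w)
dP/dt = 2(dl/dt + dw/dt) = 2(6 + 3) = 18 cm/s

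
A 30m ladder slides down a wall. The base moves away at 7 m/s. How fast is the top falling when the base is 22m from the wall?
77√26/52 ≈ 7.55 m/s

x² + y² = 30²
2x·dx/dt + 2y·dy/dt = 0
dy/dt = -x/y · dx/dt = -22/(4√26) · 7 = -77√26/52 m/s
The top is descending at 77√26/52 ≈ 7.55 m/s.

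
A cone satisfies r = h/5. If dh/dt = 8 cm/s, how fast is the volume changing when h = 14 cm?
1568π/25 cm³/s

V = (1/3)π(h/5)²h = πh³/75
dV/dt = πh²/25 · 8
At h = 14: dV/dt = 1568π/25 cm³/s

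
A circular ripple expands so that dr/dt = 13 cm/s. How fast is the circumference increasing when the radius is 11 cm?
26π cm/s

C = 2πr
dC/dt = 2π · dr/dt = 2π · 13 = 26π cm/s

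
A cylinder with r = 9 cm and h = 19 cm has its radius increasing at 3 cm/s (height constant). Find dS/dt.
222π cm²/s

S = 2πrh + 2πr² (lateral + bases)
dS/dt = (2πh + 4πr)·dr/dt = (2π·19 + 4π·9)·3
= 222π cm²/s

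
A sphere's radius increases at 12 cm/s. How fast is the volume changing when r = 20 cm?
19200π cm³/s

V = (4/3)πr³
dV/dt = dV/dr · dr/dt = 4πr² · 12
At r = 20: dV/dt = 19200π cm³/s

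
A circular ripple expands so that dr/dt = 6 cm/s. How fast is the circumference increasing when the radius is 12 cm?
12π cm/s

C = 2πr
dC/dt = 2π · dr/dt = 2π · 6 = 12π cm/s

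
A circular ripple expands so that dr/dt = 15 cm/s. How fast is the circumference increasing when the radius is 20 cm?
30π cm/s

C = 2πr
dC/dt = 2π · dr/dt = 2π · 15 = 30π cm/s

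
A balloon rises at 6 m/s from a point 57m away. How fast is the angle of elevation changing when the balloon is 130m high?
0.016974 rad/s

tan(θ) = y/57
sec²(θ) · dθ/dt = (1/57) · dy/dt
dθ/dt = cos²(θ)/57 · 6 = 57/(57² + 130²) · 6
dθ/dt = 0.016974 rad/s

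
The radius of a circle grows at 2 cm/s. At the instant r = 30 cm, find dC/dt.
4π cm/s

C = 2πr
dC/dt = 2π · dr/dt = 2π · 2 = 4π cm/s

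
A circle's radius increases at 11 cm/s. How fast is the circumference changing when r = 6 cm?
22π cm/s

C = 2πr
dC/dt = 2π · dr/dt = 2π · 11 = 22π cm/s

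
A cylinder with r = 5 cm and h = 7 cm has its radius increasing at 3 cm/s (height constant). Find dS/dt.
102π cm²/s

S = 2πrh + 2πr² (lateral + bases)
dS/dt = (2πh + 4πr)·dr/dt = (2π·7 + 4π·5)·3
= 102π cm²/s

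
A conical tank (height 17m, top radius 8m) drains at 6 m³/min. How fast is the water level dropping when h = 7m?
867/(1568π) ≈ 0.176 m/min

r/h = 8/17, so r = (8/17)h
V = (1/3)πr²h = (1/3)π((8/17)h)²h = (64/867)πh³
dV/dh = (64/289)πh²
dh/dt = (dV/dt)/(dV/dh) = -6/((64/289)π·7²) = -867/(1568π) m/min
The level is dropping at 867/(1568π) ≈ 0.176 m/min.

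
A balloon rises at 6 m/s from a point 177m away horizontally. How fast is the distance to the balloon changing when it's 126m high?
252√5245/5245 ≈ 3.48 m/s

z² = 177² + y²
z = √(177² + 126²) = 3√5245
dz/dt = y/z · dy/dt = 126/(3√5245) · 6 = 252√5245/5245 ≈ 3.48 m/s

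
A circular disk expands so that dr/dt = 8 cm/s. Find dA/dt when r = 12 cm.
192π cm²/s

A = πr²
dA/dt = 2πr · dr/dt = 2π(12)(8) = 192π cm²/s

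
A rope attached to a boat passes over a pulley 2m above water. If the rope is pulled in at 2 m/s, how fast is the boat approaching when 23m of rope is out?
46√21/105 ≈ 2.008 m/s

rope² = x² + 2²
x = √(23² - 2²) = 5√21
dx/dt = (rope/x) · d(rope)/dt = (23/(5√21)) · (-2) = -46√21/105 m/s
The boat approaches at 46√21/105 ≈ 2.008 m/s.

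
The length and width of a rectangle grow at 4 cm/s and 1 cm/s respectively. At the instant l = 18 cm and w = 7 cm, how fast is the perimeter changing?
10 cm/s

P = 2(l + w)
dP/dt = 2(dl/dt + dw/dt) = 2(4 + 1) = 10 cm/s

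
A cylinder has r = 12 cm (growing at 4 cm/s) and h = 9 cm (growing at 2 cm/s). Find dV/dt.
1152π cm³/s

V = πr²h
dV/dt = 2πrh·dr/dt + πr²·dh/dt
= 2π(12)(9)(4) + π(12)²(2)
= 1152π cm³/s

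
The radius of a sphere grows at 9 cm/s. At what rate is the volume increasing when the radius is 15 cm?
8100π cm³/s

V = (4/3)πr³
dV/dt = dV/dr · dr/dt = 4πr² · 9
At r = 15: dV/dt = 8100π cm³/s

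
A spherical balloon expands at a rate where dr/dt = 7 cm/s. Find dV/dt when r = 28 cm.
21952π cm³/s

V = (4/3)πr³
dV/dt = dV/dr · dr/dt = 4πr² · 7
At r = 28: dV/dt = 21952π cm³/s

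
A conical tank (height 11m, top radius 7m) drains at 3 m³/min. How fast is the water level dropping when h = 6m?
121/(588π) ≈ 0.0655 m/min

r/h = 7/11, so r = (7/11)h
V = (1/3)πr²h = (1/3)π((7/11)h)²h = (49/363)πh³
dV/dh = (49/121)πh²
dh/dt = (dV/dt)/(dV/dh) = -3/((49/121)π·6²) = -121/(588π) m/min
The level is dropping at 121/(588π) ≈ 0.0655 m/min.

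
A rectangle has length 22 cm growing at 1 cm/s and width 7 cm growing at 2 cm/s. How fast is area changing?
51 cm²/s

A = lw
dA/dt = w·dl/dt + l·dw/dt = 7·1 + 22·2 = 51 cm²/s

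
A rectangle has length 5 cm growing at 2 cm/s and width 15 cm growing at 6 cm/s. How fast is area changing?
60 cm²/s

A = lw
dA/dt = w·dl/dt + l·dw/dt = 15·2 + 5·6 = 60 cm²/s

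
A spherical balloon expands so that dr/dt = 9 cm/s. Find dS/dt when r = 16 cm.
1152π cm²/s

S = 4πr²
dS/dt = dS/dr · dr/dt = 8πr · 9
At r = 16: dS/dt = 1152π cm²/s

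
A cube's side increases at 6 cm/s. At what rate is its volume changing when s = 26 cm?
12168 cm³/s

V = s³
dV/dt = 3s² · ds/dt = 3·26²·6 = 12168 cm³/s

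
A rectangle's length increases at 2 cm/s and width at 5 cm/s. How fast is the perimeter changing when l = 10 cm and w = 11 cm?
14 cm/s

P = 2(l + w)
dP/dt = 2(dl/dt + dw/dt) = 2(2 + 5) = 14 cm/s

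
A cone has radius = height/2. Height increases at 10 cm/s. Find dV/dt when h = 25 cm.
3125π/2 cm³/s

V = (1/3)π(h/2)²h = πh³/12
dV/dt = πh²/4 · 10
At h = 25: dV/dt = 3125π/2 cm³/s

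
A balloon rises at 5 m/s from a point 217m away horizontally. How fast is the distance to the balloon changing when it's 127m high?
635√63218/63218 ≈ 2.526 m/s

z² = 217² + y²
z = √(217² + 127²) = √63218
dz/dt = y/z · dy/dt = 127/√63218 · 5 = 635√63218/63218 ≈ 2.526 m/s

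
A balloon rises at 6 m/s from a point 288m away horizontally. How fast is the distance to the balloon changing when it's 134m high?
402√1009/5045 ≈ 2.531 m/s

z² = 288² + y²
z = √(288² + 134²) = 10√1009
dz/dt = y/z · dy/dt = 134/(10√1009) · 6 = 402√1009/5045 ≈ 2.531 m/s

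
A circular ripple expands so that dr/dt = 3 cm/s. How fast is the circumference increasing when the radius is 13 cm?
6π cm/s

C = 2πr
dC/dt = 2π · dr/dt = 2π · 3 = 6π cm/s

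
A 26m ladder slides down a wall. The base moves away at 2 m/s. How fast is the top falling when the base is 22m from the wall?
11√3/6 ≈ 3.175 m/s

x² + y² = 26²
2x·dx/dt + 2y·dy/dt = 0
dy/dt = -x/y · dx/dt = -22/(8√3) · 2 = -11√3/6 m/s
The top is descending at 11√3/6 ≈ 3.175 m/s.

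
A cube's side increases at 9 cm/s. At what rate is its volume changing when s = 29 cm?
22707 cm³/s

V = s³
dV/dt = 3s² · ds/dt = 3·29²·9 = 22707 cm³/s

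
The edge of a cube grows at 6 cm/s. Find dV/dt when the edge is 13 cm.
3042 cm³/s

V = s³
dV/dt = 3s² · ds/dt = 3·13²·6 = 3042 cm³/s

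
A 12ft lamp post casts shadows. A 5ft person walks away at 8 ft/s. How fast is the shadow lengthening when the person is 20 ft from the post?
40/7 ft/s

By similar triangles: 12/(x+s) = 5/s
Solving: s = 5x/7
ds/dt = 5/7 · dx/dt = 5/7 · 8 = 40/7 ft/s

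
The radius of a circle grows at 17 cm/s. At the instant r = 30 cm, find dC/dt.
34π cm/s

C = 2πr
dC/dt = 2π · dr/dt = 2π · 17 = 34π cm/s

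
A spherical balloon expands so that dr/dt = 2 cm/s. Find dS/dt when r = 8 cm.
128π cm²/s

S = 4πr²
dS/dt = dS/dr · dr/dt = 8πr · 2
At r = 8: dS/dt = 128π cm²/s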